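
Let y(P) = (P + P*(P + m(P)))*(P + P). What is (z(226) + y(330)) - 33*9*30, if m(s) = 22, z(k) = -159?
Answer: 76874331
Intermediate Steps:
y(P) = 2*P*(P + P*(22 + P)) (y(P) = (P + P*(P + 22))*(P + P) = (P + P*(22 + P))*(2*P) = 2*P*(P + P*(22 + P)))
(z(226) + y(330)) - 33*9*30 = (-159 + 2*330²*(23 + 330)) - 33*9*30 = (-159 + 2*108900*353) - 297*30 = (-159 + 76883400) - 8910 = 76883241 - 8910 = 76874331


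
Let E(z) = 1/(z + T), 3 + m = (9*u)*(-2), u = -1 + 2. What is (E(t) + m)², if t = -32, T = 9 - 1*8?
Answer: 425104/961 ≈ 442.36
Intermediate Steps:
T = 1 (T = 9 - 8 = 1)
u = 1
m = -21 (m = -3 + (9*1)*(-2) = -3 + 9*(-2) = -3 - 18 = -21)
E(z) = 1/(1 + z) (E(z) = 1/(z + 1) = 1/(1 + z))
(E(t) + m)² = (1/(1 - 32) - 21)² = (1/(-31) - 21)² = (-1/31 - 21)² = (-652/31)² = 425104/961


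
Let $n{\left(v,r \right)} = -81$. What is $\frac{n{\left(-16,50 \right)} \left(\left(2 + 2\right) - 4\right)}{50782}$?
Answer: $0$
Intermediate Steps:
$\frac{n{\left(-16,50 \right)} \left(\left(2 + 2\right) - 4\right)}{50782} = \frac{\left(-81\right) \left(\left(2 + 2\right) - 4\right)}{50782} = - 81 \left(4 - 4\right) \frac{1}{50782} = \left(-81\right) 0 \cdot \frac{1}{50782} = 0 \cdot \frac{1}{50782} = 0$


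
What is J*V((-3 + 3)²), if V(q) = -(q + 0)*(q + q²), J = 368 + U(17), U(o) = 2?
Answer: 0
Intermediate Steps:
J = 370 (J = 368 + 2 = 370)
V(q) = -q*(q + q²)
J*V((-3 + 3)²) = 370*(((-3 + 3)²)²*(-1 - (-3 + 3)²)) = 370*((0²)²*(-1 - 1*0²)) = 370*(0²*(-1 - 1*0)) = 370*(0*(-1 + 0)) = 370*(0*(-1)) = 370*0 = 0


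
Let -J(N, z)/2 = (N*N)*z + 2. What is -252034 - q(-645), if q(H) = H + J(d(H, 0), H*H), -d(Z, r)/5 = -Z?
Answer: 8653839779865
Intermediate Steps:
d(Z, r) = 5*Z (d(Z, r) = -(-5)*Z = 5*Z)
J(N, z) = -4 - 2*z*N² (J(N, z) = -2*((N*N)*z + 2) = -2*(N²*z + 2) = -2*(z*N² + 2) = -2*(2 + z*N²) = -4 - 2*z*N²)
q(H) = -4 + H - 50*H⁴ (q(H) = H + (-4 - 2*H*H*(5*H)²) = H + (-4 - 2*H²*25*H²) = H + (-4 - 50*H⁴) = -4 + H - 50*H⁴)
-252034 - q(-645) = -252034 - (-4 - 645 - 50*(-645)⁴) = -252034 - (-4 - 645 - 50*173076800625) = -252034 - (-4 - 645 - 8653840031250) = -252034 - 1*(-8653840031899) = -252034 + 8653840031899 = 8653839779865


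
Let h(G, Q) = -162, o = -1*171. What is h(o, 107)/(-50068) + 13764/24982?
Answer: 173295759/312699694 ≈ 0.55419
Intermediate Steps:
o = -171
h(o, 107)/(-50068) + 13764/24982 = -162/(-50068) + 13764/24982 = -162*(-1/50068) + 13764*(1/24982) = 81/25034 + 6882/12491 = 173295759/312699694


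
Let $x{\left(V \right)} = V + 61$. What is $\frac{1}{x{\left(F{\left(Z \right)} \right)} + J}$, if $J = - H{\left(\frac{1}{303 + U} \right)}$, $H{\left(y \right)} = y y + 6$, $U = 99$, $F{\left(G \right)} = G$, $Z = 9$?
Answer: $\frac{161604}{10342655} \approx 0.015625$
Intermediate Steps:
$H{\left(y \right)} = 6 + y^{2}$ ($H{\left(y \right)} = y^{2} + 6 = 6 + y^{2}$)
$x{\left(V \right)} = 61 + V$
$J = - \frac{969625}{161604}$ ($J = - (6 + \left(\frac{1}{303 + 99}\right)^{2}) = - (6 + \left(\frac{1}{402}\right)^{2}) = - (6 + \frac{1}{161604}) = \left(-1\right) \frac{969625}{161604} = - \frac{969625}{161604} \approx -6.0$)
$\frac{1}{x{\left(F{\left(Z \right)} \right)} + J} = \frac{1}{\left(61 + 9\right) - \frac{969625}{161604}} = \frac{1}{70 - \frac{969625}{161604}} = \frac{1}{\frac{10342655}{161604}} = \frac{161604}{10342655}$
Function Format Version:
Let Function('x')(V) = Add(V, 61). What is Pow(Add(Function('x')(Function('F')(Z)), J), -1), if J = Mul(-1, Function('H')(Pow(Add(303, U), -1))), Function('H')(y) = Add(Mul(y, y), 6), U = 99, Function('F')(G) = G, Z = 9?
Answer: Rational(161604, 10342655) ≈ 0.015625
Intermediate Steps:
Function('H')(y) = Add(6, Pow(y, 2)) (Function('H')(y) = Add(Pow(y, 2), 6) = Add(6, Pow(y, 2)))
Function('x')(V) = Add(61, V)
J = Rational(-969625, 161604) (J = Mul(-1, Add(6, Pow(Pow(Add(303, 99), -1), 2))) = Mul(-1, Add(6, Pow(Pow(402, -1), 2))) = Mul(-1, Add(6, Pow(Rational(1, 402), 2))) = Mul(-1, Add(6, Rational(1, 161604))) = Mul(-1, Rational(969625, 161604)) = Rational(-969625, 161604) ≈ -6.0000)
Pow(Add(Function('x')(Function('F')(Z)), J), -1) = Pow(Add(Add(61, 9), Rational(-969625, 161604)), -1) = Pow(Add(70, Rational(-969625, 161604)), -1) = Pow(Rational(10342655, 161604), -1) = Rational(161604, 10342655)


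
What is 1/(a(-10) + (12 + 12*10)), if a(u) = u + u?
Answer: 1/112 ≈ 0.0089286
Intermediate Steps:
a(u) = 2*u
1/(a(-10) + (12 + 12*10)) = 1/(2*(-10) + (12 + 12*10)) = 1/(-20 + (12 + 120)) = 1/(-20 + 132) = 1/112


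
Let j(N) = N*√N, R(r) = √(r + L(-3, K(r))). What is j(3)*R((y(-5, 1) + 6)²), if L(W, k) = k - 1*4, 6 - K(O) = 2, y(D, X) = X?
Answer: 21*√3 ≈ 36.373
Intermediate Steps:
K(O) = 4 (K(O) = 6 - 1*2 = 6 - 2 = 4)
L(W, k) = -4 + k (L(W, k) = k - 4 = -4 + k)
R(r) = √r (R(r) = √(r + (-4 + 4)) = √(r + 0) = √r)
j(N) = N^(3/2)
j(3)*R((y(-5, 1) + 6)²) = 3^(3/2)*√((1 + 6)²) = (3*√3)*√(7²) = (3*√3)*√49 = (3*√3)*7 = 21*√3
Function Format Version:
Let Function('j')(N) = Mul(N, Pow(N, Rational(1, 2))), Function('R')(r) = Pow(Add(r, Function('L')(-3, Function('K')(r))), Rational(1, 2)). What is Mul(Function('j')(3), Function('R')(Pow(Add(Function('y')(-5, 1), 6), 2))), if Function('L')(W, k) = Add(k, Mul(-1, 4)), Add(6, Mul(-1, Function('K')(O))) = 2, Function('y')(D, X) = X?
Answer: Mul(21, Pow(3, Rational(1, 2))) ≈ 36.373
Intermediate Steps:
Function('K')(O) = 4 (Function('K')(O) = Add(6, Mul(-1, 2)) = Add(6, -2) = 4)
Function('L')(W, k) = Add(-4, k) (Function('L')(W, k) = Add(k, -4) = Add(-4, k))
Function('R')(r) = Pow(r, Rational(1, 2)) (Function('R')(r) = Pow(Add(r, Add(-4, 4)), Rational(1, 2)) = Pow(Add(r, 0), Rational(1, 2)) = Pow(r, Rational(1, 2)))
Function('j')(N) = Pow(N, Rational(3, 2))
Mul(Function('j')(3), Function('R')(Pow(Add(Function('y')(-5, 1), 6), 2))) = Mul(Pow(3, Rational(3, 2)), Pow(Pow(Add(1, 6), 2), Rational(1, 2))) = Mul(Mul(3, Pow(3, Rational(1, 2))), Pow(Pow(7, 2), Rational(1, 2))) = Mul(Mul(3, Pow(3, Rational(1, 2))), Pow(49, Rational(1, 2))) = Mul(Mul(3, Pow(3, Rational(1, 2))), 7) = Mul(21, Pow(3, Rational(1, 2)))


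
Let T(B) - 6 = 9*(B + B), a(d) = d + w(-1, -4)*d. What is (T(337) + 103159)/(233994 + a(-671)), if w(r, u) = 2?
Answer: 109231/231981 ≈ 0.47086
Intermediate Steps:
a(d) = 3*d (a(d) = d + 2*d = 3*d)
T(B) = 6 + 18*B (T(B) = 6 + 9*(B + B) = 6 + 9*(2*B) = 6 + 18*B)
(T(337) + 103159)/(233994 + a(-671)) = ((6 + 18*337) + 103159)/(233994 + 3*(-671)) = ((6 + 6066) + 103159)/(233994 - 2013) = (6072 + 103159)/231981 = 109231*(1/231981) = 109231/231981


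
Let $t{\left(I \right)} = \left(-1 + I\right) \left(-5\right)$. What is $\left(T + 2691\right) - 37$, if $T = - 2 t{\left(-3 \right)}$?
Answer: $2614$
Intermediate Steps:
$t{\left(I \right)} = 5 - 5 I$
$T = -40$ ($T = - 2 \left(5 - -15\right) = - 2 \left(5 + 15\right) = \left(-2\right) 20 = -40$)
$\left(T + 2691\right) - 37 = \left(-40 + 2691\right) - 37 = 2651 - 37 = 2614$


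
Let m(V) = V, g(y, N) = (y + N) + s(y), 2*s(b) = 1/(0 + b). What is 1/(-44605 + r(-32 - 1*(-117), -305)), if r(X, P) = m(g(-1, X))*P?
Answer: -2/140145 ≈ -1.4271e-5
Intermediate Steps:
s(b) = 1/(2*b) (s(b) = 1/(2*(0 + b)) = 1/(2*b))
g(y, N) = N + y + 1/(2*y) (g(y, N) = (y + N) + 1/(2*y) = (N + y) + 1/(2*y) = N + y + 1/(2*y))
r(X, P) = P*(-3/2 + X) (r(X, P) = (X - 1 + (½)/(-1))*P = (X - 1 + (½)*(-1))*P = (X - 1 - ½)*P = (-3/2 + X)*P = P*(-3/2 + X))
1/(-44605 + r(-32 - 1*(-117), -305)) = 1/(-44605 + (½)*(-305)*(-3 + 2*(-32 - 1*(-117)))) = 1/(-44605 + (½)*(-305)*(-3 + 2*(-32 + 117))) = 1/(-44605 + (½)*(-305)*(-3 + 2*85)) = 1/(-44605 + (½)*(-305)*(-3 + 170)) = 1/(-44605 + (½)*(-305)*167) = 1/(-44605 - 50935/2) = 1/(-140145/2) = -2/140145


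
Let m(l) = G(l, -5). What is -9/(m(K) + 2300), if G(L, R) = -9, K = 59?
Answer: -9/2291 ≈ -0.0039284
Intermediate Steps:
m(l) = -9
-9/(m(K) + 2300) = -9/(-9 + 2300) = -9/2291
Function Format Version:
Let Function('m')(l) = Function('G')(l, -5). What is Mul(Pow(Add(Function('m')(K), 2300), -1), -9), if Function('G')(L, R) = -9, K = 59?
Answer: Rational(-9, 2291) ≈ -0.0039284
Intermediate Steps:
Function('m')(l) = -9
Mul(Pow(Add(Function('m')(K), 2300), -1), -9) = Mul(Pow(Add(-9, 2300), -1), -9) = Mul(Pow(2291, -1), -9) = Mul(Rational(1, 2291), -9) = Rational(-9, 2291)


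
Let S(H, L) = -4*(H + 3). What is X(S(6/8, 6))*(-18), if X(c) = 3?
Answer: -54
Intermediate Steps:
S(H, L) = -12 - 4*H (S(H, L) = -4*(3 + H) = -12 - 4*H)
X(S(6/8, 6))*(-18) = 3*(-18) = -54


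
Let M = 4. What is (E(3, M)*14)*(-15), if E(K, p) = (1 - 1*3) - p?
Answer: 1260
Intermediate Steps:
E(K, p) = -2 - p (E(K, p) = (1 - 3) - p = -2 - p)
(E(3, M)*14)*(-15) = ((-2 - 1*4)*14)*(-15) = ((-2 - 4)*14)*(-15) = -6*14*(-15) = -84*(-15) = 1260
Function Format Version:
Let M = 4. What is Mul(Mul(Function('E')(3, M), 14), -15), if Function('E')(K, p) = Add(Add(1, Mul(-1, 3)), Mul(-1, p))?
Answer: 1260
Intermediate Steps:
Function('E')(K, p) = Add(-2, Mul(-1, p)) (Function('E')(K, p) = Add(Add(1, -3), Mul(-1, p)) = Add(-2, Mul(-1, p)))
Mul(Mul(Function('E')(3, M), 14), -15) = Mul(Mul(Add(-2, Mul(-1, 4)), 14), -15) = Mul(Mul(Add(-2, -4), 14), -15) = Mul(Mul(-6, 14), -15) = Mul(-84, -15) = 1260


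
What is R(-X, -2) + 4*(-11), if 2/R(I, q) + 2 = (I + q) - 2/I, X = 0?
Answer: -44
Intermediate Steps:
R(I, q) = 2/(-2 + I + q - 2/I) (R(I, q) = 2/(-2 + ((I + q) - 2/I)) = 2/(-2 + (I + q - 2/I)) = 2/(-2 + I + q - 2/I))
R(-X, -2) + 4*(-11) = 2*(-1*0)/(-2 + (-1*0)² - (-2)*0 - 1*0*(-2)) + 4*(-11) = 2*0/(-2 + 0² - 2*0 + 0*(-2)) - 44 = 2*0/(-2 + 0 + 0 + 0) - 44 = 2*0/(-2) - 44 = 2*0*(-½) - 44 = 0 - 44 = -44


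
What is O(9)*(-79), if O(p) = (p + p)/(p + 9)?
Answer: -79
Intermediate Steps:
O(p) = 2*p/(9 + p) (O(p) = (2*p)/(9 + p) = 2*p/(9 + p))
O(9)*(-79) = (2*9/(9 + 9))*(-79) = (2*9/18)*(-79) = (2*9*(1/18))*(-79) = 1*(-79) = -79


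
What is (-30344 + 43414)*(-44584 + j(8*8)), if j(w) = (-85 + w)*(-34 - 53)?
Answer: -558833990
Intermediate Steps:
j(w) = 7395 - 87*w (j(w) = (-85 + w)*(-87) = 7395 - 87*w)
(-30344 + 43414)*(-44584 + j(8*8)) = (-30344 + 43414)*(-44584 + (7395 - 696*8)) = 13070*(-44584 + (7395 - 87*64)) = 13070*(-44584 + (7395 - 5568)) = 13070*(-44584 + 1827) = 13070*(-42757) = -558833990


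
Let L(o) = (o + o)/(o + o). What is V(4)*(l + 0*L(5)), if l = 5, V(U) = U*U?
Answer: 80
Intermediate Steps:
V(U) = U²
L(o) = 1 (L(o) = (2*o)/((2*o)) = (2*o)*(1/(2*o)) = 1)
V(4)*(l + 0*L(5)) = 4²*(5 + 0*1) = 16*(5 + 0) = 16*5 = 80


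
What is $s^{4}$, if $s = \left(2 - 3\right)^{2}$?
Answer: $1$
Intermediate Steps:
$s = 1$ ($s = \left(-1\right)^{2} = 1$)
$s^{4} = 1^{4} = 1$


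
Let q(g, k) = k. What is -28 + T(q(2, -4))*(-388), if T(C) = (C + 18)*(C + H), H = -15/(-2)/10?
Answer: 17626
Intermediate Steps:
H = ¾ (H = -15*(-½)*(⅒) = (15/2)*(⅒) = ¾ ≈ 0.75000)
T(C) = (18 + C)*(¾ + C) (T(C) = (C + 18)*(C + ¾) = (18 + C)*(¾ + C))
-28 + T(q(2, -4))*(-388) = -28 + (27/2 + (-4)² + (75/4)*(-4))*(-388) = -28 + (27/2 + 16 - 75)*(-388) = -28 - 91/2*(-388) = -28 + 17654 = 17626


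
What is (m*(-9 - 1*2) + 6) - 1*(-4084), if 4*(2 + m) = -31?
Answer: 16789/4 ≈ 4197.3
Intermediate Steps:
m = -39/4 (m = -2 + (¼)*(-31) = -2 - 31/4 = -39/4 ≈ -9.7500)
(m*(-9 - 1*2) + 6) - 1*(-4084) = (-39*(-9 - 1*2)/4 + 6) - 1*(-4084) = (-39*(-9 - 2)/4 + 6) + 4084 = (-39/4*(-11) + 6) + 4084 = (429/4 + 6) + 4084 = 453/4 + 4084 = 16789/4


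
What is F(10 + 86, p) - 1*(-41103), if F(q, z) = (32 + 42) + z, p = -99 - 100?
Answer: 40978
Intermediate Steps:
p = -199
F(q, z) = 74 + z
F(10 + 86, p) - 1*(-41103) = (74 - 199) - 1*(-41103) = -125 + 41103 = 40978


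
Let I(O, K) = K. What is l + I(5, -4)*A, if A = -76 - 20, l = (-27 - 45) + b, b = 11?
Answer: 323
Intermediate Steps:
l = -61 (l = (-27 - 45) + 11 = -72 + 11 = -61)
A = -96
l + I(5, -4)*A = -61 - 4*(-96) = -61 + 384 = 323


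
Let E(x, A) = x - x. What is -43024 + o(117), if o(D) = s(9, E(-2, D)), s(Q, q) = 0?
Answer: -43024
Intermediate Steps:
E(x, A) = 0
o(D) = 0
-43024 + o(117) = -43024 + 0 = -43024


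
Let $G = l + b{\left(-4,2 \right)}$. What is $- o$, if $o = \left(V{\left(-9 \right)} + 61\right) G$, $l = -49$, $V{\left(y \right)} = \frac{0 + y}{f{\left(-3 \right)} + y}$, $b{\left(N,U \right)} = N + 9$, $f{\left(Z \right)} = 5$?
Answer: $2783$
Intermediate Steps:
$b{\left(N,U \right)} = 9 + N$
$V{\left(y \right)} = \frac{y}{5 + y}$ ($V{\left(y \right)} = \frac{0 + y}{5 + y} = \frac{y}{5 + y}$)
$G = -44$ ($G = -49 + \left(9 - 4\right) = -49 + 5 = -44$)
$o = -2783$ ($o = \left(- \frac{9}{5 - 9} + 61\right) \left(-44\right) = \left(- \frac{9}{-4} + 61\right) \left(-44\right) = \left(\left(-9\right) \left(- \frac{1}{4}\right) + 61\right) \left(-44\right) = \left(\frac{9}{4} + 61\right) \left(-44\right) = \frac{253}{4} \left(-44\right) = -2783$)
$- o = \left(-1\right) \left(-2783\right) = 2783$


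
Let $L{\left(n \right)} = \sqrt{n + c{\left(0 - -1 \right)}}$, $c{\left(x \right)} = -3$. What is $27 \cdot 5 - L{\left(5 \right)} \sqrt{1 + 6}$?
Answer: $135 - \sqrt{14} \approx 131.26$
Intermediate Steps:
$L{\left(n \right)} = \sqrt{-3 + n}$ ($L{\left(n \right)} = \sqrt{n - 3} = \sqrt{-3 + n}$)
$27 \cdot 5 - L{\left(5 \right)} \sqrt{1 + 6} = 27 \cdot 5 - \sqrt{-3 + 5} \sqrt{1 + 6} = 135 - \sqrt{2} \sqrt{7} = 135 - \sqrt{14}$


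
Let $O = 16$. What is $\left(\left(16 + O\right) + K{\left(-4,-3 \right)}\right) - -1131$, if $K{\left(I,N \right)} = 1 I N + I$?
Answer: $1171$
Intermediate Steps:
$K{\left(I,N \right)} = I + I N$ ($K{\left(I,N \right)} = I N + I = I + I N$)
$\left(\left(16 + O\right) + K{\left(-4,-3 \right)}\right) - -1131 = \left(\left(16 + 16\right) - 4 \left(1 - 3\right)\right) - -1131 = \left(32 - -8\right) + 1131 = \left(32 + 8\right) + 1131 = 40 + 1131 = 1171$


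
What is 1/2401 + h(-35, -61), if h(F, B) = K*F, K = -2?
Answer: 168071/2401 ≈ 70.000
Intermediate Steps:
h(F, B) = -2*F
1/2401 + h(-35, -61) = 1/2401 - 2*(-35) = 1/2401 + 70 = 168071/2401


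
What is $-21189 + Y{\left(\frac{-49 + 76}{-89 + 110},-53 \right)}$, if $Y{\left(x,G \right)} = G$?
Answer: $-21242$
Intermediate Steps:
$-21189 + Y{\left(\frac{-49 + 76}{-89 + 110},-53 \right)} = -21189 - 53 = -21242$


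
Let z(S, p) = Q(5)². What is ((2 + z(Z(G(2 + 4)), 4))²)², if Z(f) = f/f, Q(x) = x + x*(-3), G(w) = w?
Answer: 108243216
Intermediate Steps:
Q(x) = -2*x (Q(x) = x - 3*x = -2*x)
Z(f) = 1
z(S, p) = 100 (z(S, p) = (-2*5)² = (-10)² = 100)
((2 + z(Z(G(2 + 4)), 4))²)² = ((2 + 100)²)² = (102²)² = 10404² = 108243216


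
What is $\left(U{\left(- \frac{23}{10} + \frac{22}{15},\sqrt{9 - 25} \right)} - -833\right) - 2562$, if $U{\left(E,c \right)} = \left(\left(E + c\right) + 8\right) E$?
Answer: $- \frac{62459}{36} - \frac{10 i}{3} \approx -1735.0 - 3.3333 i$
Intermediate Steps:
$U{\left(E,c \right)} = E \left(8 + E + c\right)$ ($U{\left(E,c \right)} = \left(8 + E + c\right) E = E \left(8 + E + c\right)$)
$\left(U{\left(- \frac{23}{10} + \frac{22}{15},\sqrt{9 - 25} \right)} - -833\right) - 2562 = \left(\left(- \frac{23}{10} + \frac{22}{15}\right) \left(8 + \left(- \frac{23}{10} + \frac{22}{15}\right) + \sqrt{9 - 25}\right) - -833\right) - 2562 = \left(\left(\left(-23\right) \frac{1}{10} + 22 \cdot \frac{1}{15}\right) \left(8 + \left(\left(-23\right) \frac{1}{10} + 22 \cdot \frac{1}{15}\right) + \sqrt{-16}\right) + 833\right) - 2562 = \left(\left(- \frac{23}{10} + \frac{22}{15}\right) \left(8 + \left(- \frac{23}{10} + \frac{22}{15}\right) + 4 i\right) + 833\right) - 2562 = \left(- \frac{5 \left(8 - \frac{5}{6} + 4 i\right)}{6} + 833\right) - 2562 = \left(- \frac{5 \left(\frac{43}{6} + 4 i\right)}{6} + 833\right) - 2562 = \left(\left(- \frac{215}{36} - \frac{10 i}{3}\right) + 833\right) - 2562 = \left(\frac{29773}{36} - \frac{10 i}{3}\right) - 2562 = - \frac{62459}{36} - \frac{10 i}{3}$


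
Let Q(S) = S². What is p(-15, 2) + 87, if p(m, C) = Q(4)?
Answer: 103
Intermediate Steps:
p(m, C) = 16 (p(m, C) = 4² = 16)
p(-15, 2) + 87 = 16 + 87 = 103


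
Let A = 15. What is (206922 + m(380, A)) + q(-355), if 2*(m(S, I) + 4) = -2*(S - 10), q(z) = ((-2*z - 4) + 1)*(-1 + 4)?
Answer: 208669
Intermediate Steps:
q(z) = -9 - 6*z (q(z) = ((-4 - 2*z) + 1)*3 = (-3 - 2*z)*3 = -9 - 6*z)
m(S, I) = 6 - S (m(S, I) = -4 + (-2*(S - 10))/2 = -4 + (-2*(-10 + S))/2 = -4 + (20 - 2*S)/2 = -4 + (10 - S) = 6 - S)
(206922 + m(380, A)) + q(-355) = (206922 + (6 - 1*380)) + (-9 - 6*(-355)) = (206922 + (6 - 380)) + (-9 + 2130) = (206922 - 374) + 2121 = 206548 + 2121 = 208669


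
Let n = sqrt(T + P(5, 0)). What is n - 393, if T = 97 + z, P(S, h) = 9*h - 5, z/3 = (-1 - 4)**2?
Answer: -393 + sqrt(167) ≈ -380.08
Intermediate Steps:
z = 75 (z = 3*(-1 - 4)**2 = 3*(-5)**2 = 3*25 = 75)
P(S, h) = -5 + 9*h
T = 172 (T = 97 + 75 = 172)
n = sqrt(167) (n = sqrt(172 + (-5 + 9*0)) = sqrt(172 + (-5 + 0)) = sqrt(172 - 5) = sqrt(167) ≈ 12.923)
n - 393 = sqrt(167) - 393 = -393 + sqrt(167)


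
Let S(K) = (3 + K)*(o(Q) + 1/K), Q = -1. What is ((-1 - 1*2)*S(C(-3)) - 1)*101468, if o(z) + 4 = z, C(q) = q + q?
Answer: -4819730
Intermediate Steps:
C(q) = 2*q
o(z) = -4 + z
S(K) = (-5 + 1/K)*(3 + K) (S(K) = (3 + K)*((-4 - 1) + 1/K) = (3 + K)*(-5 + 1/K) = (-5 + 1/K)*(3 + K))
((-1 - 1*2)*S(C(-3)) - 1)*101468 = ((-1 - 1*2)*(-14 - 10*(-3) + 3/((2*(-3)))) - 1)*101468 = ((-1 - 2)*(-14 - 5*(-6) + 3/(-6)) - 1)*101468 = (-3*(-14 + 30 + 3*(-⅙)) - 1)*101468 = (-3*(-14 + 30 - ½) - 1)*101468 = (-3*31/2 - 1)*101468 = (-93/2 - 1)*101468 = -95/2*101468 = -4819730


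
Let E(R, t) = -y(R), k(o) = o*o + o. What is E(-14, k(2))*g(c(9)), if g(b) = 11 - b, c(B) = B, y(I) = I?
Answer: 28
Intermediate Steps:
k(o) = o + o² (k(o) = o² + o = o + o²)
E(R, t) = -R
E(-14, k(2))*g(c(9)) = (-1*(-14))*(11 - 1*9) = 14*(11 - 9) = 14*2 = 28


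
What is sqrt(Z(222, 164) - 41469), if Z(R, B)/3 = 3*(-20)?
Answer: I*sqrt(41649) ≈ 204.08*I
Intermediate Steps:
Z(R, B) = -180 (Z(R, B) = 3*(3*(-20)) = 3*(-60) = -180)
sqrt(Z(222, 164) - 41469) = sqrt(-180 - 41469) = sqrt(-41649) = I*sqrt(41649)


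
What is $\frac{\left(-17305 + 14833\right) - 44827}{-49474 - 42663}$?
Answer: $\frac{47299}{92137} \approx 0.51336$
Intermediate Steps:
$\frac{\left(-17305 + 14833\right) - 44827}{-49474 - 42663} = \frac{-2472 - 44827}{-92137} = \left(-47299\right) \left(- \frac{1}{92137}\right) = \frac{47299}{92137}$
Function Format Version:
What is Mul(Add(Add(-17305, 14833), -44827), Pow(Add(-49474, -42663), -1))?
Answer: Rational(47299, 92137) ≈ 0.51336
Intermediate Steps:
Mul(Add(Add(-17305, 14833), -44827), Pow(Add(-49474, -42663), -1)) = Mul(Add(-2472, -44827), Pow(-92137, -1)) = Mul(-47299, Rational(-1, 92137)) = Rational(47299, 92137)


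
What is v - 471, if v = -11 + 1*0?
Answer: -482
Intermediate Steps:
v = -11 (v = -11 + 0 = -11)
v - 471 = -11 - 471 = -482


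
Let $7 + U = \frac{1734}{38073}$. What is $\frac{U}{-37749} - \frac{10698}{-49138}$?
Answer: $\frac{2564727553462}{11770333702071} \approx 0.2179$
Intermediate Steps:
$U = - \frac{88259}{12691}$ ($U = -7 + \frac{1734}{38073} = -7 + 1734 \cdot \frac{1}{38073} = -7 + \frac{578}{12691} = - \frac{88259}{12691} \approx -6.9545$)
$\frac{U}{-37749} - \frac{10698}{-49138} = - \frac{88259}{12691 \left(-37749\right)} - \frac{10698}{-49138} = \left(- \frac{88259}{12691}\right) \left(- \frac{1}{37749}\right) - - \frac{5349}{24569} = \frac{88259}{479072559} + \frac{5349}{24569} = \frac{2564727553462}{11770333702071}$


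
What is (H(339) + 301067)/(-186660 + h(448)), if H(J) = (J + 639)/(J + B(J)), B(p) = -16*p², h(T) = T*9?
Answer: -20499284023/12434917308 ≈ -1.6485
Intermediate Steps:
h(T) = 9*T
H(J) = (639 + J)/(J - 16*J²) (H(J) = (J + 639)/(J - 16*J²) = (639 + J)/(J - 16*J²))
(H(339) + 301067)/(-186660 + h(448)) = ((-639 - 1*339)/(339*(-1 + 16*339)) + 301067)/(-186660 + 9*448) = ((-639 - 339)/(339*(-1 + 5424)) + 301067)/(-186660 + 4032) = ((1/339)*(-978)/5423 + 301067)/(-182628) = ((1/339)*(1/5423)*(-978) + 301067)*(-1/182628) = (-326/612799 + 301067)*(-1/182628) = (184493556207/612799)*(-1/182628) = -20499284023/12434917308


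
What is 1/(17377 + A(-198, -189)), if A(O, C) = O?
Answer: 1/17179 ≈ 5.8211e-5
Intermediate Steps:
1/(17377 + A(-198, -189)) = 1/(17377 - 198) = 1/17179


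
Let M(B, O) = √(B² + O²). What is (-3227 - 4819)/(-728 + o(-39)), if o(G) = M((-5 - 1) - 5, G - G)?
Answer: 2682/239 ≈ 11.222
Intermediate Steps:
o(G) = 11 (o(G) = √(((-5 - 1) - 5)² + (G - G)²) = √((-6 - 5)² + 0²) = √((-11)² + 0) = √(121 + 0) = √121 = 11)
(-3227 - 4819)/(-728 + o(-39)) = (-3227 - 4819)/(-728 + 11) = -8046/(-717) = -8046*(-1/717) = 2682/239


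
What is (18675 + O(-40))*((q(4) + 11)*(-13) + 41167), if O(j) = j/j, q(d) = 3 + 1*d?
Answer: 764464708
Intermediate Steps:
q(d) = 3 + d
O(j) = 1
(18675 + O(-40))*((q(4) + 11)*(-13) + 41167) = (18675 + 1)*(((3 + 4) + 11)*(-13) + 41167) = 18676*((7 + 11)*(-13) + 41167) = 18676*(18*(-13) + 41167) = 18676*(-234 + 41167) = 18676*40933 = 764464708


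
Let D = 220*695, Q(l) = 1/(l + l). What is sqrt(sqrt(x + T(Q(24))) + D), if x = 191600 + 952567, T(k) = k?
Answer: sqrt(5504400 + 3*sqrt(164760051))/6 ≈ 392.39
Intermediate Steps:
Q(l) = 1/(2*l)
x = 1144167
D = 152900
sqrt(sqrt(x + T(Q(24))) + D) = sqrt(sqrt(1144167 + (1/2)/24) + 152900) = sqrt(sqrt(1144167 + (1/2)*(1/24)) + 152900) = sqrt(sqrt(1144167 + 1/48) + 152900) = sqrt(sqrt(54920017/48) + 152900) = sqrt(sqrt(164760051)/12 + 152900) = sqrt(152900 + sqrt(164760051)/12)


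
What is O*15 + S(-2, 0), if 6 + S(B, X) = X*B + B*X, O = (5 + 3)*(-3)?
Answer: -366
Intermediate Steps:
O = -24 (O = 8*(-3) = -24)
S(B, X) = -6 + 2*B*X (S(B, X) = -6 + (X*B + B*X) = -6 + (B*X + B*X) = -6 + 2*B*X)
O*15 + S(-2, 0) = -24*15 + (-6 + 2*(-2)*0) = -360 + (-6 + 0) = -360 - 6 = -366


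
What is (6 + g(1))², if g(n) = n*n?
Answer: 49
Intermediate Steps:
g(n) = n²
(6 + g(1))² = (6 + 1²)² = (6 + 1)² = 7² = 49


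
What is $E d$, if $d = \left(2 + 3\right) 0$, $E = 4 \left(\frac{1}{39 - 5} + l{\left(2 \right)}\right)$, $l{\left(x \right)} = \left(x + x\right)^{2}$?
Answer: $0$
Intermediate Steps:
$l{\left(x \right)} = 4 x^{2}$ ($l{\left(x \right)} = \left(2 x\right)^{2} = 4 x^{2}$)
$E = \frac{1090}{17}$ ($E = 4 \left(\frac{1}{39 - 5} + 4 \cdot 2^{2}\right) = 4 \left(\frac{1}{34} + 4 \cdot 4\right) = 4 \left(\frac{1}{34} + 16\right) = 4 \cdot \frac{545}{34} = \frac{1090}{17} \approx 64.118$)
$d = 0$ ($d = 5 \cdot 0 = 0$)
$E d = \frac{1090}{17} \cdot 0 = 0$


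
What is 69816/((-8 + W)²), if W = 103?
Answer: 69816/9025 ≈ 7.7358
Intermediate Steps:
69816/((-8 + W)²) = 69816/((-8 + 103)²) = 69816/(95²) = 69816/9025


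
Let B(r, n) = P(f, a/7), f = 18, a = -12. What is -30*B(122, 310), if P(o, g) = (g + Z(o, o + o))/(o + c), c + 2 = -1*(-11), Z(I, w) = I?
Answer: -380/21 ≈ -18.095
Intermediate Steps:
c = 9 (c = -2 - 1*(-11) = -2 + 11 = 9)
P(o, g) = (g + o)/(9 + o) (P(o, g) = (g + o)/(o + 9) = (g + o)/(9 + o))
B(r, n) = 38/63 (B(r, n) = (-12/7 + 18)/(9 + 18) = (-12*1/7 + 18)/27 = (-12/7 + 18)/27 = (1/27)*(114/7) = 38/63)
-30*B(122, 310) = -30*38/63 = -380/21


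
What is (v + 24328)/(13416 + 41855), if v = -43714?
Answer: -19386/55271 ≈ -0.35074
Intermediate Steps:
(v + 24328)/(13416 + 41855) = (-43714 + 24328)/(13416 + 41855) = -19386/55271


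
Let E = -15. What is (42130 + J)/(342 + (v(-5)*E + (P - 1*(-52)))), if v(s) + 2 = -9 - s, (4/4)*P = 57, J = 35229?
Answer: 77359/541 ≈ 142.99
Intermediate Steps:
P = 57
v(s) = -11 - s (v(s) = -2 + (-9 - s) = -11 - s)
(42130 + J)/(342 + (v(-5)*E + (P - 1*(-52)))) = (42130 + 35229)/(342 + ((-11 - 1*(-5))*(-15) + (57 - 1*(-52)))) = 77359/(342 + ((-11 + 5)*(-15) + (57 + 52))) = 77359/(342 + (-6*(-15) + 109)) = 77359/(342 + (90 + 109)) = 77359/(342 + 199) = 77359/541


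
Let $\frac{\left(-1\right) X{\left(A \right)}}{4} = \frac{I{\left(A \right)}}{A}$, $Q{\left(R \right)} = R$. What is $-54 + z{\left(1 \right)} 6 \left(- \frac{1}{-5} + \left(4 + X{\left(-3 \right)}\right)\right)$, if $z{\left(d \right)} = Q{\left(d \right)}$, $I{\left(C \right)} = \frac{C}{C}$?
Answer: $- \frac{104}{5} \approx -20.8$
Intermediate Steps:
$I{\left(C \right)} = 1$
$X{\left(A \right)} = - \frac{4}{A}$ ($X{\left(A \right)} = - 4 \cdot 1 \frac{1}{A} = - \frac{4}{A}$)
$z{\left(d \right)} = d$
$-54 + z{\left(1 \right)} 6 \left(- \frac{1}{-5} + \left(4 + X{\left(-3 \right)}\right)\right) = -54 + 1 \cdot 6 \left(- \frac{1}{-5} + \left(4 - \frac{4}{-3}\right)\right) = -54 + 1 \cdot 6 \left(\left(-1\right) \left(- \frac{1}{5}\right) + \left(4 - - \frac{4}{3}\right)\right) = -54 + 1 \cdot 6 \left(\frac{1}{5} + \left(4 + \frac{4}{3}\right)\right) = -54 + 1 \cdot 6 \left(\frac{1}{5} + \frac{16}{3}\right) = -54 + 1 \cdot 6 \cdot \frac{83}{15} = -54 + 1 \cdot \frac{166}{5} = -54 + \frac{166}{5} = - \frac{104}{5}$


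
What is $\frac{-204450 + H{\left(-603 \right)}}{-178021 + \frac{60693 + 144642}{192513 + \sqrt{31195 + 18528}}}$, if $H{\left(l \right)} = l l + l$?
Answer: $- \frac{1046094349485916042116}{1174510245091046392001} + \frac{32557096260 \sqrt{49723}}{1174510245091046392001} \approx -0.89066$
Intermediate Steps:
$H{\left(l \right)} = l + l^{2}$ ($H{\left(l \right)} = l^{2} + l = l + l^{2}$)
$\frac{-204450 + H{\left(-603 \right)}}{-178021 + \frac{60693 + 144642}{192513 + \sqrt{31195 + 18528}}} = \frac{-204450 - 603 \left(1 - 603\right)}{-178021 + \frac{60693 + 144642}{192513 + \sqrt{31195 + 18528}}} = \frac{-204450 - -363006}{-178021 + \frac{205335}{192513 + \sqrt{49723}}} = \frac{-204450 + 363006}{-178021 + \frac{205335}{192513 + \sqrt{49723}}} = \frac{158556}{-178021 + \frac{205335}{192513 + \sqrt{49723}}}$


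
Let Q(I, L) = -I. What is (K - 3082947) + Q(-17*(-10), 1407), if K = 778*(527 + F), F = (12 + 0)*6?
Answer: -2617095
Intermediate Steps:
F = 72 (F = 12*6 = 72)
K = 466022 (K = 778*(527 + 72) = 778*599 = 466022)
(K - 3082947) + Q(-17*(-10), 1407) = (466022 - 3082947) - (-17)*(-10) = -2616925 - 1*170 = -2616925 - 170 = -2617095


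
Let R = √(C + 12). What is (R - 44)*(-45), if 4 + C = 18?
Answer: 1980 - 45*√26 ≈ 1750.5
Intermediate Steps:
C = 14 (C = -4 + 18 = 14)
R = √26 (R = √(14 + 12) = √26 ≈ 5.0990)
(R - 44)*(-45) = (√26 - 44)*(-45) = (-44 + √26)*(-45) = 1980 - 45*√26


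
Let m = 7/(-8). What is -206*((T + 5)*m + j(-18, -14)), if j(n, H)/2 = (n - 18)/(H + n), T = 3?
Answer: 1957/2 ≈ 978.50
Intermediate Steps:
j(n, H) = 2*(-18 + n)/(H + n) (j(n, H) = 2*((n - 18)/(H + n)) = 2*((-18 + n)/(H + n)) = 2*(-18 + n)/(H + n))
m = -7/8 (m = 7*(-⅛) = -7/8 ≈ -0.87500)
-206*((T + 5)*m + j(-18, -14)) = -206*((3 + 5)*(-7/8) + 2*(-18 - 18)/(-14 - 18)) = -206*(8*(-7/8) + 2*(-36)/(-32)) = -206*(-7 + 2*(-1/32)*(-36)) = -206*(-7 + 9/4) = -206*(-19/4) = 1957/2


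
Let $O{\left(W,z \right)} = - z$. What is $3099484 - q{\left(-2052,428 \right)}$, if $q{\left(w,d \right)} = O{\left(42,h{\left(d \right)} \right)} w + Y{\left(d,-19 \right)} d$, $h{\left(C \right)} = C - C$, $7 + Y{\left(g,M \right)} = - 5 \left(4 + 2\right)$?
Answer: $3115320$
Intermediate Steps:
$Y{\left(g,M \right)} = -37$ ($Y{\left(g,M \right)} = -7 - 5 \left(4 + 2\right) = -7 - 30 = -37$)
$h{\left(C \right)} = 0$
$q{\left(w,d \right)} = - 37 d$ ($q{\left(w,d \right)} = \left(-1\right) 0 w - 37 d = 0 w - 37 d = 0 - 37 d = - 37 d$)
$3099484 - q{\left(-2052,428 \right)} = 3099484 - \left(-37\right) 428 = 3099484 - -15836 = 3099484 + 15836 = 3115320$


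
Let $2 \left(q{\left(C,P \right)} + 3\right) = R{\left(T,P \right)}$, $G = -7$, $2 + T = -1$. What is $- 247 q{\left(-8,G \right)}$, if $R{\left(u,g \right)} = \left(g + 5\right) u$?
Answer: $0$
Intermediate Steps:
$T = -3$ ($T = -2 - 1 = -3$)
$R{\left(u,g \right)} = u \left(5 + g\right)$ ($R{\left(u,g \right)} = \left(5 + g\right) u = u \left(5 + g\right)$)
$q{\left(C,P \right)} = - \frac{21}{2} - \frac{3 P}{2}$ ($q{\left(C,P \right)} = -3 + \frac{\left(-3\right) \left(5 + P\right)}{2} = -3 + \frac{-15 - 3 P}{2} = -3 - \left(\frac{15}{2} + \frac{3 P}{2}\right) = - \frac{21}{2} - \frac{3 P}{2}$)
$- 247 q{\left(-8,G \right)} = - 247 \left(- \frac{21}{2} - - \frac{21}{2}\right) = - 247 \left(- \frac{21}{2} + \frac{21}{2}\right) = \left(-247\right) 0 = 0$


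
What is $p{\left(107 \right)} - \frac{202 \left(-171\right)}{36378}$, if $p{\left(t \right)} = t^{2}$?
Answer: $\frac{23140348}{2021} \approx 11450.0$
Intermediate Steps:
$p{\left(107 \right)} - \frac{202 \left(-171\right)}{36378} = 107^{2} - \frac{202 \left(-171\right)}{36378} = 11449 - \left(-34542\right) \frac{1}{36378} = 11449 - - \frac{1919}{2021} = 11449 + \frac{1919}{2021} = \frac{23140348}{2021}$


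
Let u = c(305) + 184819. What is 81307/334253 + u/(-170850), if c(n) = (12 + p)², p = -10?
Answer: -47886341269/57107125050 ≈ -0.83854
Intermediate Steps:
c(n) = 4 (c(n) = (12 - 10)² = 2² = 4)
u = 184823 (u = 4 + 184819 = 184823)
81307/334253 + u/(-170850) = 81307/334253 + 184823/(-170850) = 81307*(1/334253) + 184823*(-1/170850) = 81307/334253 - 184823/170850 = -47886341269/57107125050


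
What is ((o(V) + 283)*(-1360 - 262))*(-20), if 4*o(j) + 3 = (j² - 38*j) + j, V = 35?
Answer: 8588490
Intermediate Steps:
o(j) = -¾ - 37*j/4 + j²/4 (o(j) = -¾ + ((j² - 38*j) + j)/4 = -¾ + (j² - 37*j)/4 = -¾ + (-37*j/4 + j²/4) = -¾ - 37*j/4 + j²/4)
((o(V) + 283)*(-1360 - 262))*(-20) = (((-¾ - 37/4*35 + (¼)*35²) + 283)*(-1360 - 262))*(-20) = (((-¾ - 1295/4 + (¼)*1225) + 283)*(-1622))*(-20) = (((-¾ - 1295/4 + 1225/4) + 283)*(-1622))*(-20) = ((-73/4 + 283)*(-1622))*(-20) = ((1059/4)*(-1622))*(-20) = -858849/2*(-20) = 8588490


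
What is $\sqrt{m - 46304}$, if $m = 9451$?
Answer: $i \sqrt{36853} \approx 191.97 i$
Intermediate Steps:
$\sqrt{m - 46304} = \sqrt{9451 - 46304} = \sqrt{-36853} = i \sqrt{36853}$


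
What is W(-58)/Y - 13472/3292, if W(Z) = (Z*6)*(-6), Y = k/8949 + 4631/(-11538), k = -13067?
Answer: -59360253950536/52729572965 ≈ -1125.7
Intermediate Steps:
Y = -64069955/34417854 (Y = -13067/8949 + 4631/(-11538) = -13067*1/8949 + 4631*(-1/11538) = -13067/8949 - 4631/11538 = -64069955/34417854 ≈ -1.8615)
W(Z) = -36*Z (W(Z) = (6*Z)*(-6) = -36*Z)
W(-58)/Y - 13472/3292 = (-36*(-58))/(-64069955/34417854) - 13472/3292 = 2088*(-34417854/64069955) - 13472*1/3292 = -71864479152/64069955 - 3368/823 = -59360253950536/52729572965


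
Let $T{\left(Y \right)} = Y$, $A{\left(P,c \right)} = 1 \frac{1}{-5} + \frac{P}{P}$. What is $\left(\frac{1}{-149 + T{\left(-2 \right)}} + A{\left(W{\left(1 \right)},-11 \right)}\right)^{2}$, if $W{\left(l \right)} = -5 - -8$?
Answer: $\frac{358801}{570025} \approx 0.62945$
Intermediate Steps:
$W{\left(l \right)} = 3$ ($W{\left(l \right)} = -5 + 8 = 3$)
$A{\left(P,c \right)} = \frac{4}{5}$ ($A{\left(P,c \right)} = 1 \left(- \frac{1}{5}\right) + 1 = - \frac{1}{5} + 1 = \frac{4}{5}$)
$\left(\frac{1}{-149 + T{\left(-2 \right)}} + A{\left(W{\left(1 \right)},-11 \right)}\right)^{2} = \left(\frac{1}{-149 - 2} + \frac{4}{5}\right)^{2} = \left(\frac{1}{-151} + \frac{4}{5}\right)^{2} = \left(- \frac{1}{151} + \frac{4}{5}\right)^{2} = \left(\frac{599}{755}\right)^{2} = \frac{358801}{570025}$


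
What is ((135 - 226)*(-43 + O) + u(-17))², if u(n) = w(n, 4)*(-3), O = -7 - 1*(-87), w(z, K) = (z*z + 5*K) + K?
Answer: 18541636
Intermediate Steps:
w(z, K) = z² + 6*K (w(z, K) = (z² + 5*K) + K = z² + 6*K)
O = 80 (O = -7 + 87 = 80)
u(n) = -72 - 3*n² (u(n) = (n² + 6*4)*(-3) = (n² + 24)*(-3) = (24 + n²)*(-3) = -72 - 3*n²)
((135 - 226)*(-43 + O) + u(-17))² = ((135 - 226)*(-43 + 80) + (-72 - 3*(-17)²))² = (-91*37 + (-72 - 3*289))² = (-3367 + (-72 - 867))² = (-3367 - 939)² = (-4306)² = 18541636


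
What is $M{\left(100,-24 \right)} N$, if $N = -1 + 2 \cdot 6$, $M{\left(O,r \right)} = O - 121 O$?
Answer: $-132000$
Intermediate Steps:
$M{\left(O,r \right)} = - 120 O$
$N = 11$ ($N = -1 + 12 = 11$)
$M{\left(100,-24 \right)} N = \left(-120\right) 100 \cdot 11 = \left(-12000\right) 11 = -132000$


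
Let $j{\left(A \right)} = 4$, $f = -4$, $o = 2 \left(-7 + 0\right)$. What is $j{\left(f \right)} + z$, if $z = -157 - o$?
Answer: $-139$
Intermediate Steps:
$o = -14$ ($o = 2 \left(-7\right) = -14$)
$z = -143$ ($z = -157 - -14 = -157 + 14 = -143$)
$j{\left(f \right)} + z = 4 - 143 = -139$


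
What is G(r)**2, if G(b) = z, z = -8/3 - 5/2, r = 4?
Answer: 961/36 ≈ 26.694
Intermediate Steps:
z = -31/6 (z = -8*1/3 - 5*1/2 = -8/3 - 5/2 = -31/6 ≈ -5.1667)
G(b) = -31/6
G(r)**2 = (-31/6)**2 = 961/36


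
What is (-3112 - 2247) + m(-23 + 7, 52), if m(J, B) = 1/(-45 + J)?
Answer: -326900/61 ≈ -5359.0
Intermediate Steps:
(-3112 - 2247) + m(-23 + 7, 52) = (-3112 - 2247) + 1/(-45 + (-23 + 7)) = -5359 + 1/(-45 - 16) = -5359 + 1/(-61) = -5359 - 1/61 = -326900/61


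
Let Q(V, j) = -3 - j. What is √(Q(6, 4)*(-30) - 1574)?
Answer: 2*I*√341 ≈ 36.932*I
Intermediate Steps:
√(Q(6, 4)*(-30) - 1574) = √((-3 - 1*4)*(-30) - 1574) = √((-3 - 4)*(-30) - 1574) = √(-7*(-30) - 1574) = √(210 - 1574) = √(-1364) = 2*I*√341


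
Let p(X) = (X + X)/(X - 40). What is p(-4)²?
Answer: 4/121 ≈ 0.033058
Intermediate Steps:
p(X) = 2*X/(-40 + X) (p(X) = (2*X)/(-40 + X) = 2*X/(-40 + X))
p(-4)² = (2*(-4)/(-40 - 4))² = (2*(-4)/(-44))² = (2*(-4)*(-1/44))² = (2/11)² = 4/121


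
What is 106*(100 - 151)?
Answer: -5406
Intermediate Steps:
106*(100 - 151) = 106*(-51) = -5406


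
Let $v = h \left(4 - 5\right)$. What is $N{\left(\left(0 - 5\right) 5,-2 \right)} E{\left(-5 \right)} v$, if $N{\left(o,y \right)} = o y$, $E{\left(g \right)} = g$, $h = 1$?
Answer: $250$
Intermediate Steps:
$v = -1$ ($v = 1 \left(4 - 5\right) = 1 \left(-1\right) = -1$)
$N{\left(\left(0 - 5\right) 5,-2 \right)} E{\left(-5 \right)} v = \left(0 - 5\right) 5 \left(-2\right) \left(-5\right) \left(-1\right) = \left(-5\right) 5 \left(-2\right) \left(-5\right) \left(-1\right) = \left(-25\right) \left(-2\right) \left(-5\right) \left(-1\right) = 50 \left(-5\right) \left(-1\right) = \left(-250\right) \left(-1\right) = 250$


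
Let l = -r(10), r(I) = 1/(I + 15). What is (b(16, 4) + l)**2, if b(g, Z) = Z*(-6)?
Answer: 361201/625 ≈ 577.92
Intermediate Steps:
r(I) = 1/(15 + I)
b(g, Z) = -6*Z
l = -1/25 (l = -1/(15 + 10) = -1/25 ≈ -0.040000)
(b(16, 4) + l)**2 = (-6*4 - 1/25)**2 = (-24 - 1/25)**2 = (-601/25)**2 = 361201/625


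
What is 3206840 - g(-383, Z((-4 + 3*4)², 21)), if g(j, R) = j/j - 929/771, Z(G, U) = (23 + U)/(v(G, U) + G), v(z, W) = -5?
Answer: 2472473798/771 ≈ 3.2068e+6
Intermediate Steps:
Z(G, U) = (23 + U)/(-5 + G)
g(j, R) = -158/771 (g(j, R) = 1 - 929*1/771 = 1 - 929/771 = -158/771)
3206840 - g(-383, Z((-4 + 3*4)², 21)) = 3206840 - 1*(-158/771) = 3206840 + 158/771 = 2472473798/771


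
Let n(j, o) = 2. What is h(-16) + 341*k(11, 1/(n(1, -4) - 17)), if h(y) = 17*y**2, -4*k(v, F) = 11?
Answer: 13657/4 ≈ 3414.3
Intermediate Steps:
k(v, F) = -11/4 (k(v, F) = -1/4*11 = -11/4)
h(-16) + 341*k(11, 1/(n(1, -4) - 17)) = 17*(-16)**2 + 341*(-11/4) = 17*256 - 3751/4 = 4352 - 3751/4 = 13657/4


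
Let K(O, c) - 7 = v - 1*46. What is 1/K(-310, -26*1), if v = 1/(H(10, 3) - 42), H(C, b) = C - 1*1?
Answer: -33/1288 ≈ -0.025621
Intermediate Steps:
H(C, b) = -1 + C (H(C, b) = C - 1 = -1 + C)
v = -1/33 (v = 1/((-1 + 10) - 42) = 1/(9 - 42) = 1/(-33) = -1/33 ≈ -0.030303)
K(O, c) = -1288/33 (K(O, c) = 7 + (-1/33 - 1*46) = 7 + (-1/33 - 46) = 7 - 1519/33 = -1288/33)
1/K(-310, -26*1) = 1/(-1288/33) = -33/1288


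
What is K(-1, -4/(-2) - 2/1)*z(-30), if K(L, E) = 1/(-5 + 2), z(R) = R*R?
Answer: -300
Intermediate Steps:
z(R) = R²
K(L, E) = -⅓ (K(L, E) = 1/(-3) = -⅓)
K(-1, -4/(-2) - 2/1)*z(-30) = -⅓*(-30)² = -⅓*900 = -300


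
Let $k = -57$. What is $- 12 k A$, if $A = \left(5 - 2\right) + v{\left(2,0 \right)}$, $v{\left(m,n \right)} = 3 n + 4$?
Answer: $4788$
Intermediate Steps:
$v{\left(m,n \right)} = 4 + 3 n$
$A = 7$ ($A = \left(5 - 2\right) + \left(4 + 3 \cdot 0\right) = 3 + \left(4 + 0\right) = 3 + 4 = 7$)
$- 12 k A = \left(-12\right) \left(-57\right) 7 = 684 \cdot 7 = 4788$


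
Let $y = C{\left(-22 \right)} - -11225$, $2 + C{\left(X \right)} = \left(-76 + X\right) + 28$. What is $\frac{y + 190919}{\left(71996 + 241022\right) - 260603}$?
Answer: $\frac{202072}{52415} \approx 3.8552$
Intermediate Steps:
$C{\left(X \right)} = -50 + X$ ($C{\left(X \right)} = -2 + \left(\left(-76 + X\right) + 28\right) = -2 + \left(-48 + X\right) = -50 + X$)
$y = 11153$ ($y = \left(-50 - 22\right) - -11225 = -72 + 11225 = 11153$)
$\frac{y + 190919}{\left(71996 + 241022\right) - 260603} = \frac{11153 + 190919}{\left(71996 + 241022\right) - 260603} = \frac{202072}{313018 - 260603} = \frac{202072}{52415}$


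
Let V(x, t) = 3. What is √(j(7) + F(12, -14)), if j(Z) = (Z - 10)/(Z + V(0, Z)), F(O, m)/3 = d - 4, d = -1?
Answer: 3*I*√170/10 ≈ 3.9115*I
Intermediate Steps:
F(O, m) = -15 (F(O, m) = 3*(-1 - 4) = 3*(-5) = -15)
j(Z) = (-10 + Z)/(3 + Z) (j(Z) = (Z - 10)/(Z + 3) = (-10 + Z)/(3 + Z))
√(j(7) + F(12, -14)) = √((-10 + 7)/(3 + 7) - 15) = √(-3/10 - 15) = √(-153/10) = 3*I*√170/10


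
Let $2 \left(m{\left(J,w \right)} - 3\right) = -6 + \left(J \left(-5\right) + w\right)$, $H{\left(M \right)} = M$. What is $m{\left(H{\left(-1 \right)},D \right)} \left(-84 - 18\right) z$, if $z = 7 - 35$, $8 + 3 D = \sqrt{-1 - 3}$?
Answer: $3332 + 952 i \approx 3332.0 + 952.0 i$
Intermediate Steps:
$D = - \frac{8}{3} + \frac{2 i}{3}$ ($D = - \frac{8}{3} + \frac{\sqrt{-1 - 3}}{3} = - \frac{8}{3} + \frac{\sqrt{-4}}{3} = - \frac{8}{3} + \frac{2 i}{3} \approx -2.6667 + 0.66667 i$)
$z = -28$ ($z = 7 - 35 = -28$)
$m{\left(J,w \right)} = \frac{w}{2} - \frac{5 J}{2}$ ($m{\left(J,w \right)} = 3 + \frac{-6 + \left(J \left(-5\right) + w\right)}{2} = 3 + \frac{-6 - \left(- w + 5 J\right)}{2} = 3 + \frac{-6 + w - 5 J}{2} = 3 - \left(3 - \frac{w}{2} + \frac{5 J}{2}\right) = \frac{w}{2} - \frac{5 J}{2}$)
$m{\left(H{\left(-1 \right)},D \right)} \left(-84 - 18\right) z = \left(\frac{- \frac{8}{3} + \frac{2 i}{3}}{2} - - \frac{5}{2}\right) \left(-84 - 18\right) \left(-28\right) = \left(\left(- \frac{4}{3} + \frac{i}{3}\right) + \frac{5}{2}\right) \left(-102\right) \left(-28\right) = \left(\frac{7}{6} + \frac{i}{3}\right) \left(-102\right) \left(-28\right) = \left(-119 - 34 i\right) \left(-28\right) = 3332 + 952 i$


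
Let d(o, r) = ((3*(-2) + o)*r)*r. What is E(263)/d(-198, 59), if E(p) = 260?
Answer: -65/177531 ≈ -0.00036613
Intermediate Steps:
d(o, r) = r²*(-6 + o) (d(o, r) = ((-6 + o)*r)*r = (r*(-6 + o))*r = r²*(-6 + o))
E(263)/d(-198, 59) = 260/((59²*(-6 - 198))) = 260/((3481*(-204))) = 260/(-710124) = 260*(-1/710124) = -65/177531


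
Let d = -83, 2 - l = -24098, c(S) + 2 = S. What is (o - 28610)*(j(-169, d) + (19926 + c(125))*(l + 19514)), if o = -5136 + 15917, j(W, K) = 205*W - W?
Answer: -15589367553690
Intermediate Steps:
c(S) = -2 + S
l = 24100 (l = 2 - 1*(-24098) = 2 + 24098 = 24100)
j(W, K) = 204*W
o = 10781
(o - 28610)*(j(-169, d) + (19926 + c(125))*(l + 19514)) = (10781 - 28610)*(204*(-169) + (19926 + (-2 + 125))*(24100 + 19514)) = -17829*(-34476 + (19926 + 123)*43614) = -17829*(-34476 + 20049*43614) = -17829*(-34476 + 874417086) = -17829*874382610 = -15589367553690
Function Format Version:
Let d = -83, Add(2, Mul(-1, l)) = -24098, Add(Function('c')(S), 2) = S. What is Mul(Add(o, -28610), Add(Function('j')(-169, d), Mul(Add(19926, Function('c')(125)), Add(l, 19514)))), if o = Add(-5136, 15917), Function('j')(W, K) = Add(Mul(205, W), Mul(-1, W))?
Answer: -15589367553690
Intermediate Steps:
Function('c')(S) = Add(-2, S)
l = 24100 (l = Add(2, Mul(-1, -24098)) = Add(2, 24098) = 24100)
Function('j')(W, K) = Mul(204, W)
o = 10781
Mul(Add(o, -28610), Add(Function('j')(-169, d), Mul(Add(19926, Function('c')(125)), Add(l, 19514)))) = Mul(Add(10781, -28610), Add(Mul(204, -169), Mul(Add(19926, Add(-2, 125)), Add(24100, 19514)))) = Mul(-17829, Add(-34476, Mul(Add(19926, 123), 43614))) = Mul(-17829, Add(-34476, Mul(20049, 43614))) = Mul(-17829, Add(-34476, 874417086)) = Mul(-17829, 874382610) = -15589367553690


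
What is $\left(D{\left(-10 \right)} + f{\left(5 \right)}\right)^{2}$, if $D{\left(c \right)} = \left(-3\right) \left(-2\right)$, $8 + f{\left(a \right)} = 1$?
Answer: $1$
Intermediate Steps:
$f{\left(a \right)} = -7$ ($f{\left(a \right)} = -8 + 1 = -7$)
$D{\left(c \right)} = 6$
$\left(D{\left(-10 \right)} + f{\left(5 \right)}\right)^{2} = \left(6 - 7\right)^{2} = \left(-1\right)^{2} = 1$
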